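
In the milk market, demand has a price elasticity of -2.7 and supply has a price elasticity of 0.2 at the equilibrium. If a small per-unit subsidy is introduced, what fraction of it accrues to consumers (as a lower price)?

Consumer share = 2/29

For a small subsidy around the equilibrium, the benefit split depends on the relative slopes, which at a point are proportional to the elasticities.
Buyer share = εs/(εs + |εd|) = 0.2/(0.2 + 2.7) = 2/29; seller share = |εd|/(εs + |εd|) = 27/29.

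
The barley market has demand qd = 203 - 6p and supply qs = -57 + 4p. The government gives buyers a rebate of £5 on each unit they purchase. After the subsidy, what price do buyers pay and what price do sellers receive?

Buyers pay £24; sellers receive £29

Pre-subsidy: 203 - 6p = -57 + 4p gives p* = 26, q* = 47.
With the rebate, buyers effectively pay pb = ps − 5, where ps is the price sellers receive.
Demand in terms of ps becomes qd = 203 − 6(ps − 5) = 233 - 6ps. Setting this equal to supply: 233 - 6ps = -57 + 4ps, so ps = 29.
Buyers pay pb = 29 − 5 = 24; q' = -57 + 4·29 = 59.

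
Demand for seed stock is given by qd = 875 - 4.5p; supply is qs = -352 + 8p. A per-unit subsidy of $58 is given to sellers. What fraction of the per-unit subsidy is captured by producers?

Producer share = 0.36

Pre-subsidy: 875 - 4.5p = -352 + 8p gives p* = 98.16, q* = 433.28.
With the subsidy, sellers receive ps = pb + 58 for each unit, where pb is the price buyers pay.
Supply in terms of pb becomes qs = -352 + 8(pb + 58) = 112 + 8pb. Setting this equal to demand: 875 - 4.5pb = 112 + 8pb, so pb = 61.04.
Sellers receive ps = 61.04 + 58 = 119.04; q' = 875 − 4.5·61.04 = 600.32.
Buyers' price falls by p* − pb = 98.16 − 61.04 = 37.12; sellers' price rises by ps − p* = 119.04 − 98.16 = 20.88.
So producers capture 20.88/58 = 0.36 of each unit of subsidy.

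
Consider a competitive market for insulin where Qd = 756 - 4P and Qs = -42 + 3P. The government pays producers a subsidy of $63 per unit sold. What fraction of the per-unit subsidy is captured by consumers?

Consumer share = 3/7

Pre-subsidy: 756 - 4P = -42 + 3P gives P* = 114, Q* = 300.
With the subsidy, sellers receive Ps = Pb + 63 for each unit, where Pb is the price buyers pay.
Supply in terms of Pb becomes Qs = -42 + 3(Pb + 63) = 147 + 3Pb. Setting this equal to demand: 756 - 4Pb = 147 + 3Pb, so Pb = 87.
Sellers receive Ps = 87 + 63 = 150; Q' = 756 − 4·87 = 408.
Buyers' price falls by P* − Pb = 114 − 87 = 27; sellers' price rises by Ps − P* = 150 − 114 = 36.
So consumers capture 27/63 = 3/7 of each unit of subsidy.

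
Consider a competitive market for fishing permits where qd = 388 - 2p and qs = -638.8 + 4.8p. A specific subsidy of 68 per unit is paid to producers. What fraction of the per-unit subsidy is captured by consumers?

Pre-subsidy: 388 - 2p = -638.8 + 4.8p gives p* = 151, q* = 86.
With the subsidy, sellers receive ps = pb + 68 for each unit, where pb is the price buyers pay.
Supply in terms of pb becomes qs = -638.8 + 4.8(pb + 68) = -312.4 + 4.8pb. Setting this equal to demand: 388 - 2pb = -312.4 + 4.8pb, so pb = 103.
Sellers receive ps = 103 + 68 = 171; q' = 388 − 2·103 = 182.
Buyers' price falls by p* − pb = 151 − 103 = 48; sellers' price rises by ps − p* = 171 − 151 = 20.
So consumers capture 48/68 = 12/17 of each unit of subsidy.

Consumer share = 12/17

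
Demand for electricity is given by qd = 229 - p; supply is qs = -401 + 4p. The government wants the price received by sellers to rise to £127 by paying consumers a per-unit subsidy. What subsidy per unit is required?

Required subsidy s = £5 per unit

At a seller price of 127, quantity supplied is -401 + 4·127 = 107.
Buyers absorb 107 only when they pay pb with 229 − 1·pb = 107, i.e. pb = 122.
s = ps − pb = 127 − 122 = 5.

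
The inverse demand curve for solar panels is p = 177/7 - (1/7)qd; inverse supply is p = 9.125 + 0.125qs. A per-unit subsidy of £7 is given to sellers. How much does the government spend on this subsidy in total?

Government cost = 9079/15

Pre-subsidy: 177/7 - (1/7)q = 9.125 + 0.125q gives q* = 181/3 and p* = 50/3.
With the subsidy, sellers receive ps = pb + 7 for each unit, where pb is the price buyers pay.
On the curves, pb = 177/7 - (1/7)q and ps = 9.125 + 0.125q; the wedge ps − pb = 7 gives 9.125 + 0.125q − (177/7 - (1/7)q) = 7, so q' = 1297/15.
Then pb = 177/7 − (1/7)·(1297/15) = 194/15 and ps = 9.125 + 0.125·(1297/15) = 299/15.
Government outlay = subsidy × quantity = 7 × 1297/15 = 9079/15.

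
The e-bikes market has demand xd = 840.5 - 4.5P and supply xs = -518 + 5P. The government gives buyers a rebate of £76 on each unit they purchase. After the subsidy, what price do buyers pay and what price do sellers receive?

Buyers pay £103; sellers receive £179

Pre-subsidy: 840.5 - 4.5P = -518 + 5P gives P* = 143, x* = 197.
With the rebate, buyers effectively pay Pb = Ps − 76, where Ps is the price sellers receive.
Demand in terms of Ps becomes xd = 840.5 − 4.5(Ps − 76) = 1182.5 - 4.5Ps. Setting this equal to supply: 1182.5 - 4.5Ps = -518 + 5Ps, so Ps = 179.
Buyers pay Pb = 179 − 76 = 103; x' = -518 + 5·179 = 377.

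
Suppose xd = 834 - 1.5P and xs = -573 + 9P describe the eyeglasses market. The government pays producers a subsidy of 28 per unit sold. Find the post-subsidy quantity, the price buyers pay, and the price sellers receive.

Pre-subsidy: 834 - 1.5P = -573 + 9P gives P* = 134, x* = 633.
With the subsidy, sellers receive Ps = Pb + 28 for each unit, where Pb is the price buyers pay.
Supply in terms of Pb becomes xs = -573 + 9(Pb + 28) = -321 + 9Pb. Setting this equal to demand: 834 - 1.5Pb = -321 + 9Pb, so Pb = 110.
Sellers receive Ps = 110 + 28 = 138; x' = 834 − 1.5·110 = 669.

x' = 669; buyers pay 110; sellers receive 138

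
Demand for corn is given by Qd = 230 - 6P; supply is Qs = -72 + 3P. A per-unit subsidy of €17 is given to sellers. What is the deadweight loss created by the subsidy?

Deadweight loss = €289

Pre-subsidy: 230 - 6P = -72 + 3P gives P* = 302/9, Q* = 86/3.
With the subsidy, sellers receive Ps = Pb + 17 for each unit, where Pb is the price buyers pay.
Supply in terms of Pb becomes Qs = -72 + 3(Pb + 17) = -21 + 3Pb. Setting this equal to demand: 230 - 6Pb = -21 + 3Pb, so Pb = 251/9.
Sellers receive Ps = 251/9 + 17 = 404/9; Q' = 230 − 6·(251/9) = 188/3.
The subsidy expands output by 188/3 − 86/3 = 34 past the efficient level; on those units the gap between marginal cost and willingness to pay runs from 0 up to 17.
DWL = ½ × 17 × 34 = 289.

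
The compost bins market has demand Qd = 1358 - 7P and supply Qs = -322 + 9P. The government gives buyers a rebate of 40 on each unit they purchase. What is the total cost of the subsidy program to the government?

Pre-subsidy: 1358 - 7P = -322 + 9P gives P* = 105, Q* = 623.
With the rebate, buyers effectively pay Pb = Ps − 40, where Ps is the price sellers receive.
Demand in terms of Ps becomes Qd = 1358 − 7(Ps − 40) = 1638 - 7Ps. Setting this equal to supply: 1638 - 7Ps = -322 + 9Ps, so Ps = 122.5.
Buyers pay Pb = 122.5 − 40 = 82.5; Q' = -322 + 9·122.5 = 780.5.
Government outlay = subsidy × quantity = 40 × 780.5 = 31220.

Government cost = 31220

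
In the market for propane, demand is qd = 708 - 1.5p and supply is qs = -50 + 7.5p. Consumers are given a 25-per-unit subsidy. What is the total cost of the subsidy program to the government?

Government cost = 183875/12

Pre-subsidy: 708 - 1.5p = -50 + 7.5p gives p* = 758/9, q* = 1745/3.
With the rebate, buyers effectively pay pb = ps − 25, where ps is the price sellers receive.
Demand in terms of ps becomes qd = 708 − 1.5(ps − 25) = 745.5 - 1.5ps. Setting this equal to supply: 745.5 - 1.5ps = -50 + 7.5ps, so ps = 1591/18.
Buyers pay pb = 1591/18 − 25 = 1141/18; q' = -50 + 7.5·(1591/18) = 7355/12.
Government outlay = subsidy × quantity = 25 × 7355/12 = 183875/12.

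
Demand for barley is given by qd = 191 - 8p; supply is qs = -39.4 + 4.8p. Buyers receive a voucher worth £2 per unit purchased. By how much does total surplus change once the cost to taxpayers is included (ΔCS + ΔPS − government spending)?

Pre-subsidy: 191 - 8p = -39.4 + 4.8p gives p* = 18, q* = 47.
With the rebate, buyers effectively pay pb = ps − 2, where ps is the price sellers receive.
Demand in terms of ps becomes qd = 191 − 8(ps − 2) = 207 - 8ps. Setting this equal to supply: 207 - 8ps = -39.4 + 4.8ps, so ps = 19.25.
Buyers pay pb = 19.25 − 2 = 17.25; q' = -39.4 + 4.8·19.25 = 53.
ΔCS = ½(47 + 53)(18 − 17.25) = 37.5; ΔPS = ½(47 + 53)(19.25 − 18) = 62.5.
Government spending = 2 × 53 = 106.
Net change = 37.5 + 62.5 − 106 = -6. The loss equals the DWL triangle ½·2·6.

Net change in total surplus = -£6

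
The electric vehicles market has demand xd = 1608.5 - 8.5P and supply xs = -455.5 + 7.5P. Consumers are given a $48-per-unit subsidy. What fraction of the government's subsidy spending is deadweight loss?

Pre-subsidy: 1608.5 - 8.5P = -455.5 + 7.5P gives P* = 129, x* = 512.
With the rebate, buyers effectively pay Pb = Ps − 48, where Ps is the price sellers receive.
Demand in terms of Ps becomes xd = 1608.5 − 8.5(Ps − 48) = 2016.5 - 8.5Ps. Setting this equal to supply: 2016.5 - 8.5Ps = -455.5 + 7.5Ps, so Ps = 154.5.
Buyers pay Pb = 154.5 − 48 = 106.5; x' = -455.5 + 7.5·154.5 = 703.25.
ΔCS = ½(512 + 703.25)(129 − 106.5) = 13671.5625; ΔPS = ½(512 + 703.25)(154.5 − 129) = 15494.4375.
Government spending = 48 × 703.25 = 33756.
DWL = ½ × 48 × (703.25 − 512) = 4590; fraction = 4590 / 33756 = 765/5626.

DWL / government spending = 765/5626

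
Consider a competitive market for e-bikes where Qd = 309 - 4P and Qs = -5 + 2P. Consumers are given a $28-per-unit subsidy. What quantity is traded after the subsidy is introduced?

Pre-subsidy: 309 - 4P = -5 + 2P gives P* = 157/3, Q* = 299/3.
With the rebate, buyers effectively pay Pb = Ps − 28, where Ps is the price sellers receive.
Demand in terms of Ps becomes Qd = 309 − 4(Ps − 28) = 421 - 4Ps. Setting this equal to supply: 421 - 4Ps = -5 + 2Ps, so Ps = 71.
Buyers pay Pb = 71 − 28 = 43; Q' = -5 + 2·71 = 137.

Q' = 137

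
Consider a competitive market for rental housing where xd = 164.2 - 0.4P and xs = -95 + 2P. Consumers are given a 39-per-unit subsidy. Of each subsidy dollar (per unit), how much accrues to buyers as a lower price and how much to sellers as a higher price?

Buyers gain 32.5 per unit; sellers gain 6.5 per unit

Pre-subsidy: 164.2 - 0.4P = -95 + 2P gives P* = 108, x* = 121.
With the rebate, buyers effectively pay Pb = Ps − 39, where Ps is the price sellers receive.
Demand in terms of Ps becomes xd = 164.2 − 0.4(Ps − 39) = 179.8 - 0.4Ps. Setting this equal to supply: 179.8 - 0.4Ps = -95 + 2Ps, so Ps = 114.5.
Buyers pay Pb = 114.5 − 39 = 75.5; x' = -95 + 2·114.5 = 134.
Buyers' price falls by P* − Pb = 108 − 75.5 = 32.5; sellers' price rises by Ps − P* = 114.5 − 108 = 6.5.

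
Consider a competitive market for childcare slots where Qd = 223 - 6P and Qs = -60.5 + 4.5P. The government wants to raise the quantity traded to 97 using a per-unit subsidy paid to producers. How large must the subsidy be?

Required subsidy s = 14 per unit

At Q = 97, invert demand for the buyer price: Pb = (223 − 97)/6 = 21; invert supply for the seller price: Ps = (97 − (-60.5))/4.5 = 35.
The subsidy must fill the gap: s = Ps − Pb = 35 − 21 = 14.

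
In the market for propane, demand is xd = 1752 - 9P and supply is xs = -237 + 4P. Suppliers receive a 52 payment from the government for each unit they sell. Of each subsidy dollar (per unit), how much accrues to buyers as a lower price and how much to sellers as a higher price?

Pre-subsidy: 1752 - 9P = -237 + 4P gives P* = 153, x* = 375.
With the subsidy, sellers receive Ps = Pb + 52 for each unit, where Pb is the price buyers pay.
Supply in terms of Pb becomes xs = -237 + 4(Pb + 52) = -29 + 4Pb. Setting this equal to demand: 1752 - 9Pb = -29 + 4Pb, so Pb = 137.
Sellers receive Ps = 137 + 52 = 189; x' = 1752 − 9·137 = 519.
Buyers' price falls by P* − Pb = 153 − 137 = 16; sellers' price rises by Ps − P* = 189 − 153 = 36.

Buyers gain 16 per unit; sellers gain 36 per unit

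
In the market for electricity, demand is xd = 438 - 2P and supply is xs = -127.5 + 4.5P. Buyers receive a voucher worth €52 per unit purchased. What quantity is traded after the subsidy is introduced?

x' = 336

Pre-subsidy: 438 - 2P = -127.5 + 4.5P gives P* = 87, x* = 264.
With the rebate, buyers effectively pay Pb = Ps − 52, where Ps is the price sellers receive.
Demand in terms of Ps becomes xd = 438 − 2(Ps − 52) = 542 - 2Ps. Setting this equal to supply: 542 - 2Ps = -127.5 + 4.5Ps, so Ps = 103.
Buyers pay Pb = 103 − 52 = 51; x' = -127.5 + 4.5·103 = 336.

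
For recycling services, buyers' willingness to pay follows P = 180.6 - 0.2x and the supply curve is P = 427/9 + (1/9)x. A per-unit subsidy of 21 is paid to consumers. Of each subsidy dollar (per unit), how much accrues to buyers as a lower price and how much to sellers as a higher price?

Pre-subsidy: 180.6 - 0.2x = 427/9 + (1/9)x gives x* = 428 and P* = 95.
With the rebate, buyers effectively pay Pb = Ps − 21, where Ps is the price sellers receive.
On the curves, Pb = 180.6 - 0.2x and Ps = 427/9 + (1/9)x; the wedge Ps − Pb = 21 gives 427/9 + (1/9)x − (180.6 - 0.2x) = 21, so x' = 495.5.
Then Pb = 180.6 − 0.2·495.5 = 81.5 and Ps = 427/9 + (1/9)·495.5 = 102.5.
Buyers' price falls by P* − Pb = 95 − 81.5 = 13.5; sellers' price rises by Ps − P* = 102.5 − 95 = 7.5.

Buyers gain 13.5 per unit; sellers gain 7.5 per unit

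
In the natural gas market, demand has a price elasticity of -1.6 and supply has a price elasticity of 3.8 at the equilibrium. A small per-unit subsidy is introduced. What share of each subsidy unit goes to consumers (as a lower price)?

Consumer share = 19/27

For a small subsidy around the equilibrium, the benefit split depends on the relative slopes, which at a point are proportional to the elasticities.
Buyer share = εs/(εs + |εd|) = 3.8/(3.8 + 1.6) = 19/27; seller share = |εd|/(εs + |εd|) = 8/27.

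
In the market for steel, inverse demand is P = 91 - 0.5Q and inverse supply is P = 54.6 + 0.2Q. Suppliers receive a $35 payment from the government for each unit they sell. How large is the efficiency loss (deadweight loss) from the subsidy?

Pre-subsidy: 91 - 0.5Q = 54.6 + 0.2Q gives Q* = 52 and P* = 65.
With the subsidy, sellers receive Ps = Pb + 35 for each unit, where Pb is the price buyers pay.
On the curves, Pb = 91 - 0.5Q and Ps = 54.6 + 0.2Q; the wedge Ps − Pb = 35 gives 54.6 + 0.2Q − (91 - 0.5Q) = 35, so Q' = 102.
Then Pb = 91 − 0.5·102 = 40 and Ps = 54.6 + 0.2·102 = 75.
The subsidy expands output by 102 − 52 = 50 past the efficient level; on those units the gap between marginal cost and willingness to pay runs from 0 up to 35.
DWL = ½ × 35 × 50 = 875.

Deadweight loss = $875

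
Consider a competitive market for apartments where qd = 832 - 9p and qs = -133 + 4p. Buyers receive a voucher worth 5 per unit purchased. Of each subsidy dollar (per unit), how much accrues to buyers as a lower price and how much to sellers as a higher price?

Pre-subsidy: 832 - 9p = -133 + 4p gives p* = 965/13, q* = 2131/13.
With the rebate, buyers effectively pay pb = ps − 5, where ps is the price sellers receive.
Demand in terms of ps becomes qd = 832 − 9(ps − 5) = 877 - 9ps. Setting this equal to supply: 877 - 9ps = -133 + 4ps, so ps = 1010/13.
Buyers pay pb = 1010/13 − 5 = 945/13; q' = -133 + 4·(1010/13) = 2311/13.
Buyers' price falls by p* − pb = 965/13 − 945/13 = 20/13; sellers' price rises by ps − p* = 1010/13 − 965/13 = 45/13.

Buyers gain 20/13 per unit; sellers gain 45/13 per unit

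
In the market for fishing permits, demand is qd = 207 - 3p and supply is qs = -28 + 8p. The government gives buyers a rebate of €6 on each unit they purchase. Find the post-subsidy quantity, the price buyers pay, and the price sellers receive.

Pre-subsidy: 207 - 3p = -28 + 8p gives p* = 235/11, q* = 1572/11.
With the rebate, buyers effectively pay pb = ps − 6, where ps is the price sellers receive.
Demand in terms of ps becomes qd = 207 − 3(ps − 6) = 225 - 3ps. Setting this equal to supply: 225 - 3ps = -28 + 8ps, so ps = 23.
Buyers pay pb = 23 − 6 = 17; q' = -28 + 8·23 = 156.

q' = 156; buyers pay €17; sellers receive €23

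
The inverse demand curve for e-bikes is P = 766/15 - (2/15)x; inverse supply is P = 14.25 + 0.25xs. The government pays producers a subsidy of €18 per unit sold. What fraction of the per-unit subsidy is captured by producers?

Producer share = 15/23

Pre-subsidy: 766/15 - (2/15)x = 14.25 + 0.25x gives x* = 2209/23 and P* = 880/23.
With the subsidy, sellers receive Ps = Pb + 18 for each unit, where Pb is the price buyers pay.
On the curves, Pb = 766/15 - (2/15)x and Ps = 14.25 + 0.25x; the wedge Ps − Pb = 18 gives 14.25 + 0.25x − (766/15 - (2/15)x) = 18, so x' = 143.
Then Pb = 766/15 − (2/15)·143 = 32 and Ps = 14.25 + 0.25·143 = 50.
Buyers' price falls by P* − Pb = 880/23 − 32 = 144/23; sellers' price rises by Ps − P* = 50 − 880/23 = 270/23.
So producers capture (270/23)/18 = 15/23 of each unit of subsidy.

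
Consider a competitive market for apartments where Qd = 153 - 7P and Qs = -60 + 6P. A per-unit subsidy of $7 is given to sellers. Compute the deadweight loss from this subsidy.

Pre-subsidy: 153 - 7P = -60 + 6P gives P* = 213/13, Q* = 498/13.
With the subsidy, sellers receive Ps = Pb + 7 for each unit, where Pb is the price buyers pay.
Supply in terms of Pb becomes Qs = -60 + 6(Pb + 7) = -18 + 6Pb. Setting this equal to demand: 153 - 7Pb = -18 + 6Pb, so Pb = 171/13.
Sellers receive Ps = 171/13 + 7 = 262/13; Q' = 153 − 7·(171/13) = 792/13.
The subsidy expands output by 792/13 − 498/13 = 294/13 past the efficient level; on those units the gap between marginal cost and willingness to pay runs from 0 up to 7.
DWL = ½ × 7 × 294/13 = 1029/13.

Deadweight loss = 1029/13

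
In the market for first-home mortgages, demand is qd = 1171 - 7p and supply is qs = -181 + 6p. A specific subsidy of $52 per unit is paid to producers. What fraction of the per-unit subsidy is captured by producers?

Producer share = 7/13

Pre-subsidy: 1171 - 7p = -181 + 6p gives p* = 104, q* = 443.
With the subsidy, sellers receive ps = pb + 52 for each unit, where pb is the price buyers pay.
Supply in terms of pb becomes qs = -181 + 6(pb + 52) = 131 + 6pb. Setting this equal to demand: 1171 - 7pb = 131 + 6pb, so pb = 80.
Sellers receive ps = 80 + 52 = 132; q' = 1171 − 7·80 = 611.
Buyers' price falls by p* − pb = 104 − 80 = 24; sellers' price rises by ps − p* = 132 − 104 = 28.
So producers capture 28/52 = 7/13 of each unit of subsidy.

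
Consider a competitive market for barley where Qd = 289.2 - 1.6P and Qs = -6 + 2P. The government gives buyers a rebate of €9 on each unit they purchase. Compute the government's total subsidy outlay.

Pre-subsidy: 289.2 - 1.6P = -6 + 2P gives P* = 82, Q* = 158.
With the rebate, buyers effectively pay Pb = Ps − 9, where Ps is the price sellers receive.
Demand in terms of Ps becomes Qd = 289.2 − 1.6(Ps − 9) = 303.6 - 1.6Ps. Setting this equal to supply: 303.6 - 1.6Ps = -6 + 2Ps, so Ps = 86.
Buyers pay Pb = 86 − 9 = 77; Q' = -6 + 2·86 = 166.
Government outlay = subsidy × quantity = 9 × 166 = 1494.

Government cost = €1494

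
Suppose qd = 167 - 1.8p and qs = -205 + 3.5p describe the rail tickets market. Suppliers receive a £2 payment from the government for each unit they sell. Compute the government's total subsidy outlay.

Pre-subsidy: 167 - 1.8p = -205 + 3.5p gives p* = 3720/53, q* = 2155/53.
With the subsidy, sellers receive ps = pb + 2 for each unit, where pb is the price buyers pay.
Supply in terms of pb becomes qs = -205 + 3.5(pb + 2) = -198 + 3.5pb. Setting this equal to demand: 167 - 1.8pb = -198 + 3.5pb, so pb = 3650/53.
Sellers receive ps = 3650/53 + 2 = 3756/53; q' = 167 − 1.8·(3650/53) = 2281/53.
Government outlay = subsidy × quantity = 2 × 2281/53 = 4562/53.

Government cost = 4562/53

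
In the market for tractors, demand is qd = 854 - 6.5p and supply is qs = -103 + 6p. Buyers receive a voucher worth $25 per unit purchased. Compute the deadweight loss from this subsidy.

Deadweight loss = $975

Pre-subsidy: 854 - 6.5p = -103 + 6p gives p* = 76.56, q* = 356.36.
With the rebate, buyers effectively pay pb = ps − 25, where ps is the price sellers receive.
Demand in terms of ps becomes qd = 854 − 6.5(ps − 25) = 1016.5 - 6.5ps. Setting this equal to supply: 1016.5 - 6.5ps = -103 + 6ps, so ps = 89.56.
Buyers pay pb = 89.56 − 25 = 64.56; q' = -103 + 6·89.56 = 434.36.
The subsidy expands output by 434.36 − 356.36 = 78 past the efficient level; on those units the gap between marginal cost and willingness to pay runs from 0 up to 25.
DWL = ½ × 25 × 78 = 975.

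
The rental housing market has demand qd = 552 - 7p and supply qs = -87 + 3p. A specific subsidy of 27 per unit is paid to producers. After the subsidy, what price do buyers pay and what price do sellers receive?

Buyers pay 55.8; sellers receive 82.8

Pre-subsidy: 552 - 7p = -87 + 3p gives p* = 63.9, q* = 104.7.
With the subsidy, sellers receive ps = pb + 27 for each unit, where pb is the price buyers pay.
Supply in terms of pb becomes qs = -87 + 3(pb + 27) = -6 + 3pb. Setting this equal to demand: 552 - 7pb = -6 + 3pb, so pb = 55.8.
Sellers receive ps = 55.8 + 27 = 82.8; q' = 552 − 7·55.8 = 161.4.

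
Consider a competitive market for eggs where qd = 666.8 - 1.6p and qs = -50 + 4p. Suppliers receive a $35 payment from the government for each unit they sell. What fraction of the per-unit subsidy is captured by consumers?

Pre-subsidy: 666.8 - 1.6p = -50 + 4p gives p* = 128, q* = 462.
With the subsidy, sellers receive ps = pb + 35 for each unit, where pb is the price buyers pay.
Supply in terms of pb becomes qs = -50 + 4(pb + 35) = 90 + 4pb. Setting this equal to demand: 666.8 - 1.6pb = 90 + 4pb, so pb = 103.
Sellers receive ps = 103 + 35 = 138; q' = 666.8 − 1.6·103 = 502.
Buyers' price falls by p* − pb = 128 − 103 = 25; sellers' price rises by ps − p* = 138 − 128 = 10.
So consumers capture 25/35 = 5/7 of each unit of subsidy.

Consumer share = 5/7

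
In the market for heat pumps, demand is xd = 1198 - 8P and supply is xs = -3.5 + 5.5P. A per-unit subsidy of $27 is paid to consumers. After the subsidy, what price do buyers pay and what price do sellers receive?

Buyers pay $78; sellers receive $105

Pre-subsidy: 1198 - 8P = -3.5 + 5.5P gives P* = 89, x* = 486.
With the rebate, buyers effectively pay Pb = Ps − 27, where Ps is the price sellers receive.
Demand in terms of Ps becomes xd = 1198 − 8(Ps − 27) = 1414 - 8Ps. Setting this equal to supply: 1414 - 8Ps = -3.5 + 5.5Ps, so Ps = 105.
Buyers pay Pb = 105 − 27 = 78; x' = -3.5 + 5.5·105 = 574.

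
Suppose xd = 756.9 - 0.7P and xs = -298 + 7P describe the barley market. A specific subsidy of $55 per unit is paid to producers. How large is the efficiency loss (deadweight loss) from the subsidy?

Pre-subsidy: 756.9 - 0.7P = -298 + 7P gives P* = 137, x* = 661.
With the subsidy, sellers receive Ps = Pb + 55 for each unit, where Pb is the price buyers pay.
Supply in terms of Pb becomes xs = -298 + 7(Pb + 55) = 87 + 7Pb. Setting this equal to demand: 756.9 - 0.7Pb = 87 + 7Pb, so Pb = 87.
Sellers receive Ps = 87 + 55 = 142; x' = 756.9 − 0.7·87 = 696.
The subsidy expands output by 696 − 661 = 35 past the efficient level; on those units the gap between marginal cost and willingness to pay runs from 0 up to 55.
DWL = ½ × 55 × 35 = 962.5.

Deadweight loss = $962.5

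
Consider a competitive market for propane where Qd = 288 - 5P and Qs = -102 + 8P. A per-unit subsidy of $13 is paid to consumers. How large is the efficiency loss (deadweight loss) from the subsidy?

Pre-subsidy: 288 - 5P = -102 + 8P gives P* = 30, Q* = 138.
With the rebate, buyers effectively pay Pb = Ps − 13, where Ps is the price sellers receive.
Demand in terms of Ps becomes Qd = 288 − 5(Ps − 13) = 353 - 5Ps. Setting this equal to supply: 353 - 5Ps = -102 + 8Ps, so Ps = 35.
Buyers pay Pb = 35 − 13 = 22; Q' = -102 + 8·35 = 178.
The subsidy expands output by 178 − 138 = 40 past the efficient level; on those units the gap between marginal cost and willingness to pay runs from 0 up to 13.
DWL = ½ × 13 × 40 = 260.

Deadweight loss = $260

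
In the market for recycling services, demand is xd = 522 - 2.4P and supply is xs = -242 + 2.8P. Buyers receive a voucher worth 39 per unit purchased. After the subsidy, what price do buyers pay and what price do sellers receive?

Pre-subsidy: 522 - 2.4P = -242 + 2.8P gives P* = 1910/13, x* = 2202/13.
With the rebate, buyers effectively pay Pb = Ps − 39, where Ps is the price sellers receive.
Demand in terms of Ps becomes xd = 522 − 2.4(Ps − 39) = 615.6 - 2.4Ps. Setting this equal to supply: 615.6 - 2.4Ps = -242 + 2.8Ps, so Ps = 2144/13.
Buyers pay Pb = 2144/13 − 39 = 1637/13; x' = -242 + 2.8·(2144/13) = 14286/65.

Buyers pay 1637/13; sellers receive 2144/13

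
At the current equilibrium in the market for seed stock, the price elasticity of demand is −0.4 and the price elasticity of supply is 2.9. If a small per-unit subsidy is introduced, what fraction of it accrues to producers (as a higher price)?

For a small subsidy around the equilibrium, the benefit split depends on the relative slopes, which at a point are proportional to the elasticities.
Buyer share = εs/(εs + |εd|) = 2.9/(2.9 + 0.4) = 29/33; seller share = |εd|/(εs + |εd|) = 4/33.
So producers capture 4/33 of the subsidy.

Producer share = 4/33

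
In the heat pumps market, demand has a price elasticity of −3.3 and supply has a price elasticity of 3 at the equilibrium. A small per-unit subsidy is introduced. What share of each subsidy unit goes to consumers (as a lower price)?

Consumer share = 10/21

For a small subsidy around the equilibrium, the benefit split depends on the relative slopes, which at a point are proportional to the elasticities.
Buyer share = εs/(εs + |εd|) = 3/(3 + 3.3) = 10/21; seller share = |εd|/(εs + |εd|) = 11/21.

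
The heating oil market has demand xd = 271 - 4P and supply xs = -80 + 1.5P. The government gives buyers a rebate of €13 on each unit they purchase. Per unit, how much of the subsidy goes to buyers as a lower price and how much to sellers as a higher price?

Pre-subsidy: 271 - 4P = -80 + 1.5P gives P* = 702/11, x* = 173/11.
With the rebate, buyers effectively pay Pb = Ps − 13, where Ps is the price sellers receive.
Demand in terms of Ps becomes xd = 271 − 4(Ps − 13) = 323 - 4Ps. Setting this equal to supply: 323 - 4Ps = -80 + 1.5Ps, so Ps = 806/11.
Buyers pay Pb = 806/11 − 13 = 663/11; x' = -80 + 1.5·(806/11) = 329/11.
Buyers' price falls by P* − Pb = 702/11 − 663/11 = 39/11; sellers' price rises by Ps − P* = 806/11 − 702/11 = 104/11.

Buyers gain 39/11 per unit; sellers gain 104/11 per unit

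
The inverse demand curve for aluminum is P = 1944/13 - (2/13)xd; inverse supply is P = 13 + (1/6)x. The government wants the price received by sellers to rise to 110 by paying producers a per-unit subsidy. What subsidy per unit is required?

Required subsidy s = 50 per unit

At a seller price of 110, quantity supplied is -78 + 6·110 = 582.
Buyers absorb 582 only when they pay Pb = 1944/13 − (2/13)·582 = 60.
s = Ps − Pb = 110 − 60 = 50.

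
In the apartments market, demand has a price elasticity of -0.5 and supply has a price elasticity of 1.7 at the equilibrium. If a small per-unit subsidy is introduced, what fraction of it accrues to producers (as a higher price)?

For a small subsidy around the equilibrium, the benefit split depends on the relative slopes, which at a point are proportional to the elasticities.
Buyer share = εs/(εs + |εd|) = 1.7/(1.7 + 0.5) = 17/22; seller share = |εd|/(εs + |εd|) = 5/22.
So producers capture 5/22 of the subsidy.

Producer share = 5/22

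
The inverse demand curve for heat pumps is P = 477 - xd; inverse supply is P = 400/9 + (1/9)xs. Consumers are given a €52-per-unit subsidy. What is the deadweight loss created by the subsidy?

Pre-subsidy: 477 - x = 400/9 + (1/9)x gives x* = 389.3 and P* = 87.7.
With the rebate, buyers effectively pay Pb = Ps − 52, where Ps is the price sellers receive.
On the curves, Pb = 477 - x and Ps = 400/9 + (1/9)x; the wedge Ps − Pb = 52 gives 400/9 + (1/9)x − (477 - x) = 52, so x' = 436.1.
Then Pb = 477 − 1·436.1 = 40.9 and Ps = 400/9 + (1/9)·436.1 = 92.9.
The subsidy expands output by 436.1 − 389.3 = 46.8 past the efficient level; on those units the gap between marginal cost and willingness to pay runs from 0 up to 52.
DWL = ½ × 52 × 46.8 = 1216.8.

Deadweight loss = €1216.8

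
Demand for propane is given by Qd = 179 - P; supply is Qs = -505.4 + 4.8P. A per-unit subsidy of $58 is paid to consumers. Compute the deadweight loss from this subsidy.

Deadweight loss = $1392

Pre-subsidy: 179 - P = -505.4 + 4.8P gives P* = 118, Q* = 61.
With the rebate, buyers effectively pay Pb = Ps − 58, where Ps is the price sellers receive.
Demand in terms of Ps becomes Qd = 179 − 1(Ps − 58) = 237 - Ps. Setting this equal to supply: 237 - Ps = -505.4 + 4.8Ps, so Ps = 128.
Buyers pay Pb = 128 − 58 = 70; Q' = -505.4 + 4.8·128 = 109.
The subsidy expands output by 109 − 61 = 48 past the efficient level; on those units the gap between marginal cost and willingness to pay runs from 0 up to 58.
DWL = ½ × 58 × 48 = 1392.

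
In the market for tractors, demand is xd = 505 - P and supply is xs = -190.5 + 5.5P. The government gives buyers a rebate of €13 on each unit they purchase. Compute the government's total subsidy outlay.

Pre-subsidy: 505 - P = -190.5 + 5.5P gives P* = 107, x* = 398.
With the rebate, buyers effectively pay Pb = Ps − 13, where Ps is the price sellers receive.
Demand in terms of Ps becomes xd = 505 − 1(Ps − 13) = 518 - Ps. Setting this equal to supply: 518 - Ps = -190.5 + 5.5Ps, so Ps = 109.
Buyers pay Pb = 109 − 13 = 96; x' = -190.5 + 5.5·109 = 409.
Government outlay = subsidy × quantity = 13 × 409 = 5317.

Government cost = €5317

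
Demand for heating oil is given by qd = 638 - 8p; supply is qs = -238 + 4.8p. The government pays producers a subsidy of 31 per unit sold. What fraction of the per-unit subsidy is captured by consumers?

Consumer share = 0.375

Pre-subsidy: 638 - 8p = -238 + 4.8p gives p* = 68.4375, q* = 90.5.
With the subsidy, sellers receive ps = pb + 31 for each unit, where pb is the price buyers pay.
Supply in terms of pb becomes qs = -238 + 4.8(pb + 31) = -89.2 + 4.8pb. Setting this equal to demand: 638 - 8pb = -89.2 + 4.8pb, so pb = 56.8125.
Sellers receive ps = 56.8125 + 31 = 87.8125; q' = 638 − 8·56.8125 = 183.5.
Buyers' price falls by p* − pb = 68.4375 − 56.8125 = 11.625; sellers' price rises by ps − p* = 87.8125 − 68.4375 = 19.375.
So consumers capture 11.625/31 = 0.375 of each unit of subsidy.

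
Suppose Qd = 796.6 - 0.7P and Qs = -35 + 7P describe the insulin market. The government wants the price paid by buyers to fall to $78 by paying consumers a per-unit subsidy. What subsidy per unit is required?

Required subsidy s = $33 per unit

At a buyer price of 78, quantity demanded is 796.6 − 0.7·78 = 742.
Sellers supply 742 only when they receive Ps with -35 + 7·Ps = 742, i.e. Ps = 111.
s = Ps − Pb = 111 − 78 = 33.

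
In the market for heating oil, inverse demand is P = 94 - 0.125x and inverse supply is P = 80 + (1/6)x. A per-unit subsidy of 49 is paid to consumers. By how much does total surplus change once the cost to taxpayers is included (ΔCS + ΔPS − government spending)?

Pre-subsidy: 94 - 0.125x = 80 + (1/6)x gives x* = 48 and P* = 88.
With the rebate, buyers effectively pay Pb = Ps − 49, where Ps is the price sellers receive.
On the curves, Pb = 94 - 0.125x and Ps = 80 + (1/6)x; the wedge Ps − Pb = 49 gives 80 + (1/6)x − (94 - 0.125x) = 49, so x' = 216.
Then Pb = 94 − 0.125·216 = 67 and Ps = 80 + (1/6)·216 = 116.
ΔCS = ½(48 + 216)(88 − 67) = 2772; ΔPS = ½(48 + 216)(116 − 88) = 3696.
Government spending = 49 × 216 = 10584.
Net change = 2772 + 3696 − 10584 = -4116. The loss equals the DWL triangle ½·49·168.

Net change in total surplus = -4116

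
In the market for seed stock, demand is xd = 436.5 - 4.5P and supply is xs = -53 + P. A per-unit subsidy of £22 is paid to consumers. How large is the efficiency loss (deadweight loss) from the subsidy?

Pre-subsidy: 436.5 - 4.5P = -53 + P gives P* = 89, x* = 36.
With the rebate, buyers effectively pay Pb = Ps − 22, where Ps is the price sellers receive.
Demand in terms of Ps becomes xd = 436.5 − 4.5(Ps − 22) = 535.5 - 4.5Ps. Setting this equal to supply: 535.5 - 4.5Ps = -53 + Ps, so Ps = 107.
Buyers pay Pb = 107 − 22 = 85; x' = -53 + 1·107 = 54.
The subsidy expands output by 54 − 36 = 18 past the efficient level; on those units the gap between marginal cost and willingness to pay runs from 0 up to 22.
DWL = ½ × 22 × 18 = 198.

Deadweight loss = £198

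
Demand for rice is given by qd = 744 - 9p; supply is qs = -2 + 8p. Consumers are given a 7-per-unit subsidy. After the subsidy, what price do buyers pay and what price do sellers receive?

Pre-subsidy: 744 - 9p = -2 + 8p gives p* = 746/17, q* = 5934/17.
With the rebate, buyers effectively pay pb = ps − 7, where ps is the price sellers receive.
Demand in terms of ps becomes qd = 744 − 9(ps − 7) = 807 - 9ps. Setting this equal to supply: 807 - 9ps = -2 + 8ps, so ps = 809/17.
Buyers pay pb = 809/17 − 7 = 690/17; q' = -2 + 8·(809/17) = 6438/17.

Buyers pay 690/17; sellers receive 809/17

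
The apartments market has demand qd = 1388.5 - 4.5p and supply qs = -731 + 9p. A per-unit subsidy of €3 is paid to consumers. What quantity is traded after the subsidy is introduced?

q' = 691

Pre-subsidy: 1388.5 - 4.5p = -731 + 9p gives p* = 157, q* = 682.
With the rebate, buyers effectively pay pb = ps − 3, where ps is the price sellers receive.
Demand in terms of ps becomes qd = 1388.5 − 4.5(ps − 3) = 1402 - 4.5ps. Setting this equal to supply: 1402 - 4.5ps = -731 + 9ps, so ps = 158.
Buyers pay pb = 158 − 3 = 155; q' = -731 + 9·158 = 691.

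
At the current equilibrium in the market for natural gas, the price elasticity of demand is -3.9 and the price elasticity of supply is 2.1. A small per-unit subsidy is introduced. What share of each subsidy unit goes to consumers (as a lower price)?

For a small subsidy around the equilibrium, the benefit split depends on the relative slopes, which at a point are proportional to the elasticities.
Buyer share = εs/(εs + |εd|) = 2.1/(2.1 + 3.9) = 0.35; seller share = |εd|/(εs + |εd|) = 0.65.

Consumer share = 0.35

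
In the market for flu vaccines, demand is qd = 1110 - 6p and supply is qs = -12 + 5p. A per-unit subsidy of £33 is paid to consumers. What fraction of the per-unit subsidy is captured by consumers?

Pre-subsidy: 1110 - 6p = -12 + 5p gives p* = 102, q* = 498.
With the rebate, buyers effectively pay pb = ps − 33, where ps is the price sellers receive.
Demand in terms of ps becomes qd = 1110 − 6(ps − 33) = 1308 - 6ps. Setting this equal to supply: 1308 - 6ps = -12 + 5ps, so ps = 120.
Buyers pay pb = 120 − 33 = 87; q' = -12 + 5·120 = 588.
Buyers' price falls by p* − pb = 102 − 87 = 15; sellers' price rises by ps − p* = 120 − 102 = 18.
So consumers capture 15/33 = 5/11 of each unit of subsidy.

Consumer share = 5/11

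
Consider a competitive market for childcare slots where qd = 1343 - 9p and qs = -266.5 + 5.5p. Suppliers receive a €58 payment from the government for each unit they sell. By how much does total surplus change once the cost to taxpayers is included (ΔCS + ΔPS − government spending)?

Pre-subsidy: 1343 - 9p = -266.5 + 5.5p gives p* = 111, q* = 344.
With the subsidy, sellers receive ps = pb + 58 for each unit, where pb is the price buyers pay.
Supply in terms of pb becomes qs = -266.5 + 5.5(pb + 58) = 52.5 + 5.5pb. Setting this equal to demand: 1343 - 9pb = 52.5 + 5.5pb, so pb = 89.
Sellers receive ps = 89 + 58 = 147; q' = 1343 − 9·89 = 542.
ΔCS = ½(344 + 542)(111 − 89) = 9746; ΔPS = ½(344 + 542)(147 − 111) = 15948.
Government spending = 58 × 542 = 31436.
Net change = 9746 + 15948 − 31436 = -5742. The loss equals the DWL triangle ½·58·198.

Net change in total surplus = -€5742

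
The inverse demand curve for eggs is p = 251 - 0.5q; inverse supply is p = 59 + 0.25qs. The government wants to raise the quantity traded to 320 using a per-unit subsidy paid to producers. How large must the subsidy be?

Required subsidy s = 48 per unit

At q = 320, from the demand curve buyers pay pb = 251 − 0.5·320 = 91; from the supply curve sellers need ps = 59 + 0.25·320 = 139.
The subsidy must fill the gap: s = ps − pb = 139 − 91 = 48.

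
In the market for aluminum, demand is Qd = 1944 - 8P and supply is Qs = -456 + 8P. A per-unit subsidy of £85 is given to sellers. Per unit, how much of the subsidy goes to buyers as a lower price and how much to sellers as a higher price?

Pre-subsidy: 1944 - 8P = -456 + 8P gives P* = 150, Q* = 744.
With the subsidy, sellers receive Ps = Pb + 85 for each unit, where Pb is the price buyers pay.
Supply in terms of Pb becomes Qs = -456 + 8(Pb + 85) = 224 + 8Pb. Setting this equal to demand: 1944 - 8Pb = 224 + 8Pb, so Pb = 107.5.
Sellers receive Ps = 107.5 + 85 = 192.5; Q' = 1944 − 8·107.5 = 1084.
Buyers' price falls by P* − Pb = 150 − 107.5 = 42.5; sellers' price rises by Ps − P* = 192.5 − 150 = 42.5.

Buyers gain £42.5 per unit; sellers gain £42.5 per unit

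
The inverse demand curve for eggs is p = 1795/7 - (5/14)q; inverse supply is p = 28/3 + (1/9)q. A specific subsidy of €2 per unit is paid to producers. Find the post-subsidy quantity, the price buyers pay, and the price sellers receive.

Pre-subsidy: 1795/7 - (5/14)q = 28/3 + (1/9)q gives q* = 31134/59 and p* = 4010/59.
With the subsidy, sellers receive ps = pb + 2 for each unit, where pb is the price buyers pay.
On the curves, pb = 1795/7 - (5/14)q and ps = 28/3 + (1/9)q; the wedge ps − pb = 2 gives 28/3 + (1/9)q − (1795/7 - (5/14)q) = 2, so q' = 31386/59.
Then pb = 1795/7 − (5/14)·(31386/59) = 3920/59 and ps = 28/3 + (1/9)·(31386/59) = 4038/59.

q' = 31386/59; buyers pay 3920/59; sellers receive 4038/59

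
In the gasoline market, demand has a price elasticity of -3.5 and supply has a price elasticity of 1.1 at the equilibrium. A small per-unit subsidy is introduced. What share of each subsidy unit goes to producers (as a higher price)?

For a small subsidy around the equilibrium, the benefit split depends on the relative slopes, which at a point are proportional to the elasticities.
Buyer share = εs/(εs + |εd|) = 1.1/(1.1 + 3.5) = 11/46; seller share = |εd|/(εs + |εd|) = 35/46.
So producers capture 35/46 of the subsidy.

Producer share = 35/46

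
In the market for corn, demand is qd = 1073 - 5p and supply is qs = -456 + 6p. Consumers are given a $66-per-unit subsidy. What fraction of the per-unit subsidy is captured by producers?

Pre-subsidy: 1073 - 5p = -456 + 6p gives p* = 139, q* = 378.
With the rebate, buyers effectively pay pb = ps − 66, where ps is the price sellers receive.
Demand in terms of ps becomes qd = 1073 − 5(ps − 66) = 1403 - 5ps. Setting this equal to supply: 1403 - 5ps = -456 + 6ps, so ps = 169.
Buyers pay pb = 169 − 66 = 103; q' = -456 + 6·169 = 558.
Buyers' price falls by p* − pb = 139 − 103 = 36; sellers' price rises by ps − p* = 169 − 139 = 30.
So producers capture 30/66 = 5/11 of each unit of subsidy.

Producer share = 5/11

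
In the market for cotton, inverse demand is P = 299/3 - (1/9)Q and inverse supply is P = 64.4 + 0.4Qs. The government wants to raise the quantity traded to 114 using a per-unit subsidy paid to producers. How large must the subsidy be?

Required subsidy s = 23 per unit

At Q = 114, from the demand curve buyers pay Pb = 299/3 − (1/9)·114 = 87; from the supply curve sellers need Ps = 64.4 + 0.4·114 = 110.
The subsidy must fill the gap: s = Ps − Pb = 110 − 87 = 23.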